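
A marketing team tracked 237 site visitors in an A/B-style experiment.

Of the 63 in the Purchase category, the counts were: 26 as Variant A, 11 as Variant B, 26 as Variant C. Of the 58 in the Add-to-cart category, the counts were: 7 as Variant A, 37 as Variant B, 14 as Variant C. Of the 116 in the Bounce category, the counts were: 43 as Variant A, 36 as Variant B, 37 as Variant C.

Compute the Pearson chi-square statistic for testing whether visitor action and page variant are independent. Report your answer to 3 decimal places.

Row totals: 63, 58, 116. Column totals: 76, 84, 77. Grand total N = 237.
Expected counts (row total × column total / N):
  Purchase, Variant A: 63×76/237 = 20.2025
  Purchase, Variant B: 63×84/237 = 22.3291
  Purchase, Variant C: 63×77/237 = 20.4684
  Add-to-cart, Variant A: 58×76/237 = 18.5992
  Add-to-cart, Variant B: 58×84/237 = 20.5570
  Add-to-cart, Variant C: 58×77/237 = 18.8439
  Bounce, Variant A: 116×76/237 = 37.1983
  Bounce, Variant B: 116×84/237 = 41.1139
  Bounce, Variant C: 116×77/237 = 37.6878
Contributions (O − E)²/E:
  (26 − 20.2025)²/20.2025 = 1.6637
  (11 − 22.3291)²/22.3291 = 5.7480
  (26 − 20.4684)²/20.4684 = 1.4949
  (7 − 18.5992)²/18.5992 = 7.2337
  (37 − 20.5570)²/20.5570 = 13.1523
  (14 − 18.8439)²/18.8439 = 1.2451
  (43 − 37.1983)²/37.1983 = 0.9049
  (36 − 41.1139)²/41.1139 = 0.6361
  (37 − 37.6878)²/37.6878 = 0.0126
χ² = 1.6637 + 5.7480 + 1.4949 + 7.2337 + 13.1523 + 1.2451 + 0.9049 + 0.6361 + 0.0126 = 32.091

32.091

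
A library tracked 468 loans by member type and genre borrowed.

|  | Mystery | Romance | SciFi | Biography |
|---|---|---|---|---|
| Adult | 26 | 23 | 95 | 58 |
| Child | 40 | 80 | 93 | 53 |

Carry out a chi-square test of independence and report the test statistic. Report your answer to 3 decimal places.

26.503

Row totals: 202, 266. Column totals: 66, 103, 188, 111. Grand total N = 468.
Expected counts (row total × column total / N):
  Adult, Mystery: 202×66/468 = 28.4872
  Adult, Romance: 202×103/468 = 44.4573
  Adult, SciFi: 202×188/468 = 81.1453
  Adult, Biography: 202×111/468 = 47.9103
  Child, Mystery: 266×66/468 = 37.5128
  Child, Romance: 266×103/468 = 58.5427
  Child, SciFi: 266×188/468 = 106.8547
  Child, Biography: 266×111/468 = 63.0897
Contributions (O − E)²/E:
  (26 − 28.4872)²/28.4872 = 0.2172
  (23 − 44.4573)²/44.4573 = 10.3564
  (95 − 81.1453)²/81.1453 = 2.3655
  (58 − 47.9103)²/47.9103 = 2.1248
  (40 − 37.5128)²/37.5128 = 0.1649
  (80 − 58.5427)²/58.5427 = 7.8646
  (93 − 106.8547)²/106.8547 = 1.7964
  (53 − 63.0897)²/63.0897 = 1.6136
χ² = 0.2172 + 10.3564 + 2.3655 + 2.1248 + 0.1649 + 7.8646 + 1.7964 + 1.6136 = 26.503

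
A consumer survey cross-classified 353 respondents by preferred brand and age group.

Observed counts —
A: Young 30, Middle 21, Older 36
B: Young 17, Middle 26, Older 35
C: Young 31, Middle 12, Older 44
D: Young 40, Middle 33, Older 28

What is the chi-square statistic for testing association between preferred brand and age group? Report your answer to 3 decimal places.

Row totals: 87, 78, 87, 101. Column totals: 118, 92, 143. Grand total N = 353.
Expected counts (row total × column total / N):
  A, Young: 87×118/353 = 29.0822
  A, Middle: 87×92/353 = 22.6742
  A, Older: 87×143/353 = 35.2436
  B, Young: 78×118/353 = 26.0737
  B, Middle: 78×92/353 = 20.3286
  B, Older: 78×143/353 = 31.5977
  C, Young: 87×118/353 = 29.0822
  C, Middle: 87×92/353 = 22.6742
  C, Older: 87×143/353 = 35.2436
  D, Young: 101×118/353 = 33.7620
  D, Middle: 101×92/353 = 26.3229
  D, Older: 101×143/353 = 40.9150
Contributions (O − E)²/E:
  (30 − 29.0822)²/29.0822 = 0.0290
  (21 − 22.6742)²/22.6742 = 0.1236
  (36 − 35.2436)²/35.2436 = 0.0162
  (17 − 26.0737)²/26.0737 = 3.1577
  (26 − 20.3286)²/20.3286 = 1.5822
  (35 − 31.5977)²/31.5977 = 0.3663
  (31 − 29.0822)²/29.0822 = 0.1265
  (12 − 22.6742)²/22.6742 = 5.0250
  (44 − 35.2436)²/35.2436 = 2.1756
  (40 − 33.7620)²/33.7620 = 1.1526
  (33 − 26.3229)²/26.3229 = 1.6937
  (28 − 40.9150)²/40.9150 = 4.0767
χ² = 0.0290 + 0.1236 + 0.0162 + 3.1577 + 1.5822 + 0.3663 + 0.1265 + 5.0250 + 2.1756 + 1.1526 + 1.6937 + 4.0767 = 19.525

19.525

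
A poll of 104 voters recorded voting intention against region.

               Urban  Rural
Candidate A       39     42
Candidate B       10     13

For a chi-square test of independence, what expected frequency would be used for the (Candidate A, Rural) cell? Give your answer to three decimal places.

Row total (Candidate A) = 81; column total (Rural) = 55; grand total N = 104.
Expected count = (row total × column total) / N = 81 × 55 / 104 = 42.837.

42.837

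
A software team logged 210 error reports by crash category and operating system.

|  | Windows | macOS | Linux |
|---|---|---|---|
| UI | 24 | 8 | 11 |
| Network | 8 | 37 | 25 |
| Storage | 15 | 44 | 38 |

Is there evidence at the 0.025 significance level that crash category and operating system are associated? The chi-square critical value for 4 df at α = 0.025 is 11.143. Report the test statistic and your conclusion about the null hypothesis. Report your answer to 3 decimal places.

Row totals: 43, 70, 97. Column totals: 47, 89, 74. Grand total N = 210.
Expected counts (row total × column total / N):
  UI, Windows: 43×47/210 = 9.6238
  UI, macOS: 43×89/210 = 18.2238
  UI, Linux: 43×74/210 = 15.1524
  Network, Windows: 70×47/210 = 15.6667
  Network, macOS: 70×89/210 = 29.6667
  Network, Linux: 70×74/210 = 24.6667
  Storage, Windows: 97×47/210 = 21.7095
  Storage, macOS: 97×89/210 = 41.1095
  Storage, Linux: 97×74/210 = 34.1810
Contributions (O − E)²/E:
  (24 − 9.6238)²/9.6238 = 21.4754
  (8 − 18.2238)²/18.2238 = 5.7357
  (11 − 15.1524)²/15.1524 = 1.1379
  (8 − 15.6667)²/15.6667 = 3.7518
  (37 − 29.6667)²/29.6667 = 1.8127
  (25 − 24.6667)²/24.6667 = 0.0045
  (15 − 21.7095)²/21.7095 = 2.0736
  (44 − 41.1095)²/41.1095 = 0.2032
  (38 − 34.1810)²/34.1810 = 0.4267
χ² = 21.4754 + 5.7357 + 1.1379 + 3.7518 + 1.8127 + 0.0045 + 2.0736 + 0.2032 + 0.4267 = 36.622
df = (3−1)(3−1) = 4. Since 36.622 > 11.143, reject the null hypothesis of independence at α = 0.025.

36.622; reject H₀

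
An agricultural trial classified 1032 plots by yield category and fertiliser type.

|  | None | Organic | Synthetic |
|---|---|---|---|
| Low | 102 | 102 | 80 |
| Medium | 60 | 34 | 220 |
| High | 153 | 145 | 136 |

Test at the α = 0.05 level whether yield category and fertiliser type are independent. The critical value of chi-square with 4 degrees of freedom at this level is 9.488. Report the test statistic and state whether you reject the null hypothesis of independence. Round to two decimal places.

Row totals: 284, 314, 434. Column totals: 315, 281, 436. Grand total N = 1032.
Expected counts (row total × column total / N):
  Low, None: 284×315/1032 = 86.686
  Low, Organic: 284×281/1032 = 77.329
  Low, Synthetic: 284×436/1032 = 119.984
  Medium, None: 314×315/1032 = 95.843
  Medium, Organic: 314×281/1032 = 85.498
  Medium, Synthetic: 314×436/1032 = 132.659
  High, None: 434×315/1032 = 132.471
  High, Organic: 434×281/1032 = 118.172
  High, Synthetic: 434×436/1032 = 183.357
Contributions (O − E)²/E:
  (102 − 86.686)²/86.686 = 2.7054
  (102 − 77.329)²/77.329 = 7.8710
  (80 − 119.984)²/119.984 = 13.3244
  (60 − 95.843)²/95.843 = 13.4044
  (34 − 85.498)²/85.498 = 31.0188
  (220 − 132.659)²/132.659 = 57.5042
  (153 − 132.471)²/132.471 = 3.1814
  (145 − 118.172)²/118.172 = 6.0906
  (136 − 183.357)²/183.357 = 12.2313
χ² = 2.7054 + 7.8710 + 13.3244 + 13.4044 + 31.0188 + 57.5042 + 3.1814 + 6.0906 + 12.2313 = 147.33
df = (3−1)(3−1) = 4. Since 147.33 > 9.488, reject the null hypothesis of independence at α = 0.05.

147.33; reject H₀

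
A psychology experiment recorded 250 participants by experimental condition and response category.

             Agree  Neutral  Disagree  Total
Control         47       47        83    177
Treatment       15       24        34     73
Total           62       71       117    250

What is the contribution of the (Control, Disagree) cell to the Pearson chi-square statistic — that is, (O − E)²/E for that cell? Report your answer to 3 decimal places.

Row total (Control) = 177; column total (Disagree) = 117; N = 250.
Expected count E = 177 × 117 / 250 = 82.8360.
Contribution = (O − E)²/E = (83 − 82.8360)² / 82.8360 = 0.000.

0.000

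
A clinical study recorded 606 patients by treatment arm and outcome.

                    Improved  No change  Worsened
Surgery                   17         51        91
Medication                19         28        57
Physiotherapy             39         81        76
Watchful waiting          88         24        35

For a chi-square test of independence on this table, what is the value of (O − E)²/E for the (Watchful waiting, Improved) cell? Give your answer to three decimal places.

59.394

Row total (Watchful waiting) = 147; column total (Improved) = 163; N = 606.
Expected count E = 147 × 163 / 606 = 39.5396.
Contribution = (O − E)²/E = (88 − 39.5396)² / 39.5396 = 59.394.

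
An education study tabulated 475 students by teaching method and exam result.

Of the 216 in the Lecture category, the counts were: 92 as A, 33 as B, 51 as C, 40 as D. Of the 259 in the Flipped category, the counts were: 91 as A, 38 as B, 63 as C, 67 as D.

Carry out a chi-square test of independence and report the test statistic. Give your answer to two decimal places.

Row totals: 216, 259. Column totals: 183, 71, 114, 107. Grand total N = 475.
Expected counts (row total × column total / N):
  Lecture, A: 216×183/475 = 83.217
  Lecture, B: 216×71/475 = 32.286
  Lecture, C: 216×114/475 = 51.840
  Lecture, D: 216×107/475 = 48.657
  Flipped, A: 259×183/475 = 99.783
  Flipped, B: 259×71/475 = 38.714
  Flipped, C: 259×114/475 = 62.160
  Flipped, D: 259×107/475 = 58.343
Contributions (O − E)²/E:
  (92 − 83.217)²/83.217 = 0.9270
  (33 − 32.286)²/32.286 = 0.0158
  (51 − 51.840)²/51.840 = 0.0136
  (40 − 48.657)²/48.657 = 1.5402
  (91 − 99.783)²/99.783 = 0.7731
  (38 − 38.714)²/38.714 = 0.0132
  (63 − 62.160)²/62.160 = 0.0114
  (67 − 58.343)²/58.343 = 1.2845
χ² = 0.9270 + 0.0158 + 0.0136 + 1.5402 + 0.7731 + 0.0132 + 0.0114 + 1.2845 = 4.58

4.58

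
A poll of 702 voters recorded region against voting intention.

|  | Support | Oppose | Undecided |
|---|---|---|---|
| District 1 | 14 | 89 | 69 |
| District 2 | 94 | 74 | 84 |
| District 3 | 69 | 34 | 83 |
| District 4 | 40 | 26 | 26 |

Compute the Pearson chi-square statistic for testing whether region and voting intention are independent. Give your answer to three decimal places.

Row totals: 172, 252, 186, 92. Column totals: 217, 223, 262. Grand total N = 702.
Expected counts (row total × column total / N):
  District 1, Support: 172×217/702 = 53.1681
  District 1, Oppose: 172×223/702 = 54.6382
  District 1, Undecided: 172×262/702 = 64.1937
  District 2, Support: 252×217/702 = 77.8974
  District 2, Oppose: 252×223/702 = 80.0513
  District 2, Undecided: 252×262/702 = 94.0513
  District 3, Support: 186×217/702 = 57.4957
  District 3, Oppose: 186×223/702 = 59.0855
  District 3, Undecided: 186×262/702 = 69.4188
  District 4, Support: 92×217/702 = 28.4387
  District 4, Oppose: 92×223/702 = 29.2251
  District 4, Undecided: 92×262/702 = 34.3362
Contributions (O − E)²/E:
  (14 − 53.1681)²/53.1681 = 28.8545
  (89 − 54.6382)²/54.6382 = 21.6100
  (69 − 64.1937)²/64.1937 = 0.3599
  (94 − 77.8974)²/77.8974 = 3.3287
  (74 − 80.0513)²/80.0513 = 0.4574
  (84 − 94.0513)²/94.0513 = 1.0742
  (69 − 57.4957)²/57.4957 = 2.3019
  (34 − 59.0855)²/59.0855 = 10.6504
  (83 − 69.4188)²/69.4188 = 2.6570
  (40 − 28.4387)²/28.4387 = 4.7001
  (26 − 29.2251)²/29.2251 = 0.3559
  (26 − 34.3362)²/34.3362 = 2.0239
χ² = 28.8545 + 21.6100 + 0.3599 + 3.3287 + 0.4574 + 1.0742 + 2.3019 + 10.6504 + 2.6570 + 4.7001 + 0.3559 + 2.0239 = 78.374

78.374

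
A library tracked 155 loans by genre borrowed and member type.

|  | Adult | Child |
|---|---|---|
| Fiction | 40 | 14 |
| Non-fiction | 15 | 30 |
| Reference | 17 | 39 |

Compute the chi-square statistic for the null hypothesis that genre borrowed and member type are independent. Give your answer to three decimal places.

Row totals: 54, 45, 56. Column totals: 72, 83. Grand total N = 155.
Expected counts (row total × column total / N):
  Fiction, Adult: 54×72/155 = 25.0839
  Fiction, Child: 54×83/155 = 28.9161
  Non-fiction, Adult: 45×72/155 = 20.9032
  Non-fiction, Child: 45×83/155 = 24.0968
  Reference, Adult: 56×72/155 = 26.0129
  Reference, Child: 56×83/155 = 29.9871
Contributions (O − E)²/E:
  (40 − 25.0839)²/25.0839 = 8.8698
  (14 − 28.9161)²/28.9161 = 7.6943
  (15 − 20.9032)²/20.9032 = 1.6671
  (30 − 24.0968)²/24.0968 = 1.4462
  (17 − 26.0129)²/26.0129 = 3.1228
  (39 − 29.9871)²/29.9871 = 2.7089
χ² = 8.8698 + 7.6943 + 1.6671 + 1.4462 + 3.1228 + 2.7089 = 25.509

25.509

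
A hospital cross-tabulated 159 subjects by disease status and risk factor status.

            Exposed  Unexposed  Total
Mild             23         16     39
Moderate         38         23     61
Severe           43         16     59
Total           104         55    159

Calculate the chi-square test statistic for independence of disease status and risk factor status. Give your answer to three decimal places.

2.431

Grand total N = 159.
Expected counts (row total × column total / N):
  Mild, Exposed: 39×104/159 = 25.5094
  Mild, Unexposed: 39×55/159 = 13.4906
  Moderate, Exposed: 61×104/159 = 39.8994
  Moderate, Unexposed: 61×55/159 = 21.1006
  Severe, Exposed: 59×104/159 = 38.5912
  Severe, Unexposed: 59×55/159 = 20.4088
Contributions (O − E)²/E:
  (23 − 25.5094)²/25.5094 = 0.2469
  (16 − 13.4906)²/13.4906 = 0.4668
  (38 − 39.8994)²/39.8994 = 0.0904
  (23 − 21.1006)²/21.1006 = 0.1710
  (43 − 38.5912)²/38.5912 = 0.5037
  (16 − 20.4088)²/20.4088 = 0.9524
χ² = 0.2469 + 0.4668 + 0.0904 + 0.1710 + 0.5037 + 0.9524 = 2.431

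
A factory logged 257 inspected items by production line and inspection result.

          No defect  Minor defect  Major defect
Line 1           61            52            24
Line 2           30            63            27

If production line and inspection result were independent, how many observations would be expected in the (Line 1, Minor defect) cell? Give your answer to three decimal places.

Row total (Line 1) = 137; column total (Minor defect) = 115; grand total N = 257.
Expected count = (row total × column total) / N = 137 × 115 / 257 = 61.304.

61.304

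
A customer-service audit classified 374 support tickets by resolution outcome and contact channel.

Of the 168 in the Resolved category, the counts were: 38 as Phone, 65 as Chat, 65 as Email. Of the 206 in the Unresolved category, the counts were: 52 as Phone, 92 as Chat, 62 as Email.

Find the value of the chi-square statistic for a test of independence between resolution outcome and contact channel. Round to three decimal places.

Row totals: 168, 206. Column totals: 90, 157, 127. Grand total N = 374.
Expected counts (row total × column total / N):
  Resolved, Phone: 168×90/374 = 40.4278
  Resolved, Chat: 168×157/374 = 70.5241
  Resolved, Email: 168×127/374 = 57.0481
  Unresolved, Phone: 206×90/374 = 49.5722
  Unresolved, Chat: 206×157/374 = 86.4759
  Unresolved, Email: 206×127/374 = 69.9519
Contributions (O − E)²/E:
  (38 − 40.4278)²/40.4278 = 0.1458
  (65 − 70.5241)²/70.5241 = 0.4327
  (65 − 57.0481)²/57.0481 = 1.1084
  (52 − 49.5722)²/49.5722 = 0.1189
  (92 − 86.4759)²/86.4759 = 0.3529
  (62 − 69.9519)²/69.9519 = 0.9039
χ² = 0.1458 + 0.4327 + 1.1084 + 0.1189 + 0.3529 + 0.9039 = 3.063

3.063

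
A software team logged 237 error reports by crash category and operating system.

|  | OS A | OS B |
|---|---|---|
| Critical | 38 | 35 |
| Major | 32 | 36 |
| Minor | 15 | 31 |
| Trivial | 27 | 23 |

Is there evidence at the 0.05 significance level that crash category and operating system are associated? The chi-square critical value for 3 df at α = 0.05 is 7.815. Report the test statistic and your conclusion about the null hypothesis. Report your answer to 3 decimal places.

5.547; fail to reject H₀

Row totals: 73, 68, 46, 50. Column totals: 112, 125. Grand total N = 237.
Expected counts (row total × column total / N):
  Critical, OS A: 73×112/237 = 34.4979
  Critical, OS B: 73×125/237 = 38.5021
  Major, OS A: 68×112/237 = 32.1350
  Major, OS B: 68×125/237 = 35.8650
  Minor, OS A: 46×112/237 = 21.7384
  Minor, OS B: 46×125/237 = 24.2616
  Trivial, OS A: 50×112/237 = 23.6287
  Trivial, OS B: 50×125/237 = 26.3713
Contributions (O − E)²/E:
  (38 − 34.4979)²/34.4979 = 0.3555
  (35 − 38.5021)²/38.5021 = 0.3185
  (32 − 32.1350)²/32.1350 = 0.0006
  (36 − 35.8650)²/35.8650 = 0.0005
  (15 − 21.7384)²/21.7384 = 2.0887
  (31 − 24.2616)²/24.2616 = 1.8715
  (27 − 23.6287)²/23.6287 = 0.4810
  (23 − 26.3713)²/26.3713 = 0.4310
χ² = 0.3555 + 0.3185 + 0.0006 + 0.0005 + 2.0887 + 1.8715 + 0.4810 + 0.4310 = 5.547
df = (4−1)(2−1) = 3. Since 5.547 < 7.815, fail to reject the null hypothesis of independence at α = 0.05.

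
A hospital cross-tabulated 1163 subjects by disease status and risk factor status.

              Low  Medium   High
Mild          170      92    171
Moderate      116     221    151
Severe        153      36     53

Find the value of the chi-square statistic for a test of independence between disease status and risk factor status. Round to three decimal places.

149.970

Row totals: 433, 488, 242. Column totals: 439, 349, 375. Grand total N = 1163.
Expected counts (row total × column total / N):
  Mild, Low: 433×439/1163 = 163.44540
  Mild, Medium: 433×349/1163 = 129.93723
  Mild, High: 433×375/1163 = 139.61737
  Moderate, Low: 488×439/1163 = 184.20636
  Moderate, Medium: 488×349/1163 = 146.44196
  Moderate, High: 488×375/1163 = 157.35168
  Severe, Low: 242×439/1163 = 91.34824
  Severe, Medium: 242×349/1163 = 72.62081
  Severe, High: 242×375/1163 = 78.03095
Contributions (O − E)²/E:
  (170 − 163.44540)²/163.44540 = 0.2629
  (92 − 129.93723)²/129.93723 = 11.0764
  (171 − 139.61737)²/139.61737 = 7.0541
  (116 − 184.20636)²/184.20636 = 25.2549
  (221 − 146.44196)²/146.44196 = 37.9598
  (151 − 157.35168)²/157.35168 = 0.2564
  (153 − 91.34824)²/91.34824 = 41.6093
  (36 − 72.62081)²/72.62081 = 18.4669
  (53 − 78.03095)²/78.03095 = 8.0295
χ² = 0.2629 + 11.0764 + 7.0541 + 25.2549 + 37.9598 + 0.2564 + 41.6093 + 18.4669 + 8.0295 = 149.970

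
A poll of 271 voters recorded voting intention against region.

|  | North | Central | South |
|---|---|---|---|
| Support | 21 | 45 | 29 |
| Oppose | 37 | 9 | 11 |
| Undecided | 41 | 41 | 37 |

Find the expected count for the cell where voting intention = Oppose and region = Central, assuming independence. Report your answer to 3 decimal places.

19.982

Row total (Oppose) = 57; column total (Central) = 95; grand total N = 271.
Expected count = (row total × column total) / N = 57 × 95 / 271 = 19.982.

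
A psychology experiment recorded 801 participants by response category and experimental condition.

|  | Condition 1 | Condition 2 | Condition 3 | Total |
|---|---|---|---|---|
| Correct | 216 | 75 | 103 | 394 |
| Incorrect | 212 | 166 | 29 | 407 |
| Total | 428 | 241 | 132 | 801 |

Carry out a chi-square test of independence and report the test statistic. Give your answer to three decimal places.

Grand total N = 801.
Expected counts (row total × column total / N):
  Correct, Condition 1: 394×428/801 = 210.5268
  Correct, Condition 2: 394×241/801 = 118.5443
  Correct, Condition 3: 394×132/801 = 64.9288
  Incorrect, Condition 1: 407×428/801 = 217.4732
  Incorrect, Condition 2: 407×241/801 = 122.4557
  Incorrect, Condition 3: 407×132/801 = 67.0712
Contributions (O − E)²/E:
  (216 − 210.5268)²/210.5268 = 0.1423
  (75 − 118.5443)²/118.5443 = 15.9949
  (103 − 64.9288)²/64.9288 = 22.3232
  (212 − 217.4732)²/217.4732 = 0.1377
  (166 − 122.4557)²/122.4557 = 15.4840
  (29 − 67.0712)²/67.0712 = 21.6101
χ² = 0.1423 + 15.9949 + 22.3232 + 0.1377 + 15.4840 + 21.6101 = 75.692

75.692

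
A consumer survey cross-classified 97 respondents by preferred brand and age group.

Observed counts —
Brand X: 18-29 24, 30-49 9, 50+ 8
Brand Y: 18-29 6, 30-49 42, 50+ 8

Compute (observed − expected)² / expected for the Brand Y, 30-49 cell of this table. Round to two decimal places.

Row total (Brand Y) = 56; column total (30-49) = 51; N = 97.
Expected count E = 56 × 51 / 97 = 29.4433.
Contribution = (O − E)²/E = (42 − 29.4433)² / 29.4433 = 5.36.

5.36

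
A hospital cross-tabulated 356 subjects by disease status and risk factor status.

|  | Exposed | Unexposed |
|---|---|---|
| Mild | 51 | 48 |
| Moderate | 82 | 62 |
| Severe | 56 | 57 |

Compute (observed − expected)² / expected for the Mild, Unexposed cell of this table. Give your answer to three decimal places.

Row total (Mild) = 99; column total (Unexposed) = 167; N = 356.
Expected count E = 99 × 167 / 356 = 46.4410.
Contribution = (O − E)²/E = (48 − 46.4410)² / 46.4410 = 0.052.

0.052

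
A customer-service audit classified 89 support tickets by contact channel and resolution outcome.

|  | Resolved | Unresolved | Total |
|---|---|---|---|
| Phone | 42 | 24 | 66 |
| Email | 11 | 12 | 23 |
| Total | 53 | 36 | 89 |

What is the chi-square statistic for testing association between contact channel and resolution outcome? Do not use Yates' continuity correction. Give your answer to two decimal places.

Grand total N = 89.
Expected counts (row total × column total / N):
  Phone, Resolved: 66×53/89 = 39.303
  Phone, Unresolved: 66×36/89 = 26.697
  Email, Resolved: 23×53/89 = 13.697
  Email, Unresolved: 23×36/89 = 9.303
Contributions (O − E)²/E:
  (42 − 39.303)²/39.303 = 0.1851
  (24 − 26.697)²/26.697 = 0.2725
  (11 − 13.697)²/13.697 = 0.5311
  (12 − 9.303)²/9.303 = 0.7819
χ² = 0.1851 + 0.2725 + 0.5311 + 0.7819 = 1.77

1.77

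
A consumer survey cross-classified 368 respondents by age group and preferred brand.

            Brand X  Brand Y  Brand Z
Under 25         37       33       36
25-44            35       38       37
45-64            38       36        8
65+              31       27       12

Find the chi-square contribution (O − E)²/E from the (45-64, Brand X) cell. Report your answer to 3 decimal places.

Row total (45-64) = 82; column total (Brand X) = 141; N = 368.
Expected count E = 82 × 141 / 368 = 31.4185.
Contribution = (O − E)²/E = (38 − 31.4185)² / 31.4185 = 1.379.

1.379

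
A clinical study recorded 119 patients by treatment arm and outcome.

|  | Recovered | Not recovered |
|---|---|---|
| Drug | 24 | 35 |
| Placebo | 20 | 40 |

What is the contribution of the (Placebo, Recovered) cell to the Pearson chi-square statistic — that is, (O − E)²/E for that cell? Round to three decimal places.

Row total (Placebo) = 60; column total (Recovered) = 44; N = 119.
Expected count E = 60 × 44 / 119 = 22.1849.
Contribution = (O − E)²/E = (20 − 22.1849)² / 22.1849 = 0.215.

0.215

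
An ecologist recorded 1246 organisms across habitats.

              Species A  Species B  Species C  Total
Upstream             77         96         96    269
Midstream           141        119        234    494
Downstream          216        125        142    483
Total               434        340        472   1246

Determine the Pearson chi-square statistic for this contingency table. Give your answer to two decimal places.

52.56

Grand total N = 1246.
Expected counts (row total × column total / N):
  Upstream, Species A: 269×434/1246 = 93.697
  Upstream, Species B: 269×340/1246 = 73.403
  Upstream, Species C: 269×472/1246 = 101.900
  Midstream, Species A: 494×434/1246 = 172.067
  Midstream, Species B: 494×340/1246 = 134.799
  Midstream, Species C: 494×472/1246 = 187.133
  Downstream, Species A: 483×434/1246 = 168.236
  Downstream, Species B: 483×340/1246 = 131.798
  Downstream, Species C: 483×472/1246 = 182.966
Contributions (O − E)²/E:
  (77 − 93.697)²/93.697 = 2.9754
  (96 − 73.403)²/73.403 = 6.9565
  (96 − 101.900)²/101.900 = 0.3416
  (141 − 172.067)²/172.067 = 5.6092
  (119 − 134.799)²/134.799 = 1.8517
  (234 − 187.133)²/187.133 = 11.7377
  (216 − 168.236)²/168.236 = 13.5607
  (125 − 131.798)²/131.798 = 0.3506
  (142 − 182.966)²/182.966 = 9.1723
χ² = 2.9754 + 6.9565 + 0.3416 + 5.6092 + 1.8517 + 11.7377 + 13.5607 + 0.3506 + 9.1723 = 52.56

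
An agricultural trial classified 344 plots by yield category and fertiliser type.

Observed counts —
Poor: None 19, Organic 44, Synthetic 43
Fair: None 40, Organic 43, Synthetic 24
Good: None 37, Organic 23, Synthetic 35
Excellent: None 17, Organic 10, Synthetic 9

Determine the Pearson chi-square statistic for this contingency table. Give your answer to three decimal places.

23.694

Row totals: 106, 107, 95, 36. Column totals: 113, 120, 111. Grand total N = 344.
Expected counts (row total × column total / N):
  Poor, None: 106×113/344 = 34.8198
  Poor, Organic: 106×120/344 = 36.9767
  Poor, Synthetic: 106×111/344 = 34.2035
  Fair, None: 107×113/344 = 35.1483
  Fair, Organic: 107×120/344 = 37.3256
  Fair, Synthetic: 107×111/344 = 34.5262
  Good, None: 95×113/344 = 31.2064
  Good, Organic: 95×120/344 = 33.1395
  Good, Synthetic: 95×111/344 = 30.6541
  Excellent, None: 36×113/344 = 11.8256
  Excellent, Organic: 36×120/344 = 12.5581
  Excellent, Synthetic: 36×111/344 = 11.6163
Contributions (O − E)²/E:
  (19 − 34.8198)²/34.8198 = 7.1875
  (44 − 36.9767)²/36.9767 = 1.3340
  (43 − 34.2035)²/34.2035 = 2.2623
  (40 − 35.1483)²/35.1483 = 0.6697
  (43 − 37.3256)²/37.3256 = 0.8626
  (24 − 34.5262)²/34.5262 = 3.2092
  (37 − 31.2064)²/31.2064 = 1.0756
  (23 − 33.1395)²/33.1395 = 3.1023
  (35 − 30.6541)²/30.6541 = 0.6161
  (17 − 11.8256)²/11.8256 = 2.2641
  (10 − 12.5581)²/12.5581 = 0.5211
  (9 − 11.6163)²/11.6163 = 0.5893
χ² = 7.1875 + 1.3340 + 2.2623 + 0.6697 + 0.8626 + 3.2092 + 1.0756 + 3.1023 + 0.6161 + 2.2641 + 0.5211 + 0.5893 = 23.694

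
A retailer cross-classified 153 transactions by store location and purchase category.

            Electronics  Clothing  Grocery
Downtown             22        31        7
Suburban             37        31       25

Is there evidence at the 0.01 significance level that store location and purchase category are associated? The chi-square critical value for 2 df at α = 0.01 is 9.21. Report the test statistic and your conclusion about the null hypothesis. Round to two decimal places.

Row totals: 60, 93. Column totals: 59, 62, 32. Grand total N = 153.
Expected counts (row total × column total / N):
  Downtown, Electronics: 60×59/153 = 23.137
  Downtown, Clothing: 60×62/153 = 24.314
  Downtown, Grocery: 60×32/153 = 12.549
  Suburban, Electronics: 93×59/153 = 35.863
  Suburban, Clothing: 93×62/153 = 37.686
  Suburban, Grocery: 93×32/153 = 19.451
Contributions (O − E)²/E:
  (22 − 23.137)²/23.137 = 0.0559
  (31 − 24.314)²/24.314 = 1.8386
  (7 − 12.549)²/12.549 = 2.4537
  (37 − 35.863)²/35.863 = 0.0360
  (31 − 37.686)²/37.686 = 1.1862
  (25 − 19.451)²/19.451 = 1.5830
χ² = 0.0559 + 1.8386 + 2.4537 + 0.0360 + 1.1862 + 1.5830 = 7.15
df = (2−1)(3−1) = 2. Since 7.15 < 9.21, fail to reject the null hypothesis of independence at α = 0.01.

7.15; fail to reject H₀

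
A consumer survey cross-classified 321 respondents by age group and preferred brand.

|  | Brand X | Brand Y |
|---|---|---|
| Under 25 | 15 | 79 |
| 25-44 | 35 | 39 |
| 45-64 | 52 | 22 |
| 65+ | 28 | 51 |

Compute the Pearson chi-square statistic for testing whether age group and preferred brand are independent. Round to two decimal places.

Row totals: 94, 74, 74, 79. Column totals: 130, 191. Grand total N = 321.
Expected counts (row total × column total / N):
  Under 25, Brand X: 94×130/321 = 38.069
  Under 25, Brand Y: 94×191/321 = 55.931
  25-44, Brand X: 74×130/321 = 29.969
  25-44, Brand Y: 74×191/321 = 44.031
  45-64, Brand X: 74×130/321 = 29.969
  45-64, Brand Y: 74×191/321 = 44.031
  65+, Brand X: 79×130/321 = 31.994
  65+, Brand Y: 79×191/321 = 47.006
Contributions (O − E)²/E:
  (15 − 38.069)²/38.069 = 13.9793
  (79 − 55.931)²/55.931 = 9.5149
  (35 − 29.969)²/29.969 = 0.8446
  (39 − 44.031)²/44.031 = 0.5748
  (52 − 29.969)²/29.969 = 16.1956
  (22 − 44.031)²/44.031 = 11.0233
  (28 − 31.994)²/31.994 = 0.4986
  (51 − 47.006)²/47.006 = 0.3394
χ² = 13.9793 + 9.5149 + 0.8446 + 0.5748 + 16.1956 + 11.0233 + 0.4986 + 0.3394 = 52.97

52.97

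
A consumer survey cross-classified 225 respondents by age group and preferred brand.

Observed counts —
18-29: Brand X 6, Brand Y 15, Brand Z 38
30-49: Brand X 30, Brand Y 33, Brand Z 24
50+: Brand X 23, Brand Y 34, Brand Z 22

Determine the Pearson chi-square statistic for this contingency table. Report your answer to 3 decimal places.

Row totals: 59, 87, 79. Column totals: 59, 82, 84. Grand total N = 225.
Expected counts (row total × column total / N):
  18-29, Brand X: 59×59/225 = 15.4711
  18-29, Brand Y: 59×82/225 = 21.5022
  18-29, Brand Z: 59×84/225 = 22.0267
  30-49, Brand X: 87×59/225 = 22.8133
  30-49, Brand Y: 87×82/225 = 31.7067
  30-49, Brand Z: 87×84/225 = 32.4800
  50+, Brand X: 79×59/225 = 20.7156
  50+, Brand Y: 79×82/225 = 28.7911
  50+, Brand Z: 79×84/225 = 29.4933
Contributions (O − E)²/E:
  (6 − 15.4711)²/15.4711 = 5.7980
  (15 − 21.5022)²/21.5022 = 1.9662
  (38 − 22.0267)²/22.0267 = 11.5835
  (30 − 22.8133)²/22.8133 = 2.2640
  (33 − 31.7067)²/31.7067 = 0.0528
  (24 − 32.4800)²/32.4800 = 2.2140
  (23 − 20.7156)²/20.7156 = 0.2519
  (34 − 28.7911)²/28.7911 = 0.9424
  (22 − 29.4933)²/29.4933 = 1.9038
χ² = 5.7980 + 1.9662 + 11.5835 + 2.2640 + 0.0528 + 2.2140 + 0.2519 + 0.9424 + 1.9038 = 26.977

26.977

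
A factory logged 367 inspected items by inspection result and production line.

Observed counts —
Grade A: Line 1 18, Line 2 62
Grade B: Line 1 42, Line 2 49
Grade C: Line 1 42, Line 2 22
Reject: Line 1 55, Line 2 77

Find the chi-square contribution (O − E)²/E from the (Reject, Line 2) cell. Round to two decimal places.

Row total (Reject) = 132; column total (Line 2) = 210; N = 367.
Expected count E = 132 × 210 / 367 = 75.531.
Contribution = (O − E)²/E = (77 − 75.531)² / 75.531 = 0.03.

0.03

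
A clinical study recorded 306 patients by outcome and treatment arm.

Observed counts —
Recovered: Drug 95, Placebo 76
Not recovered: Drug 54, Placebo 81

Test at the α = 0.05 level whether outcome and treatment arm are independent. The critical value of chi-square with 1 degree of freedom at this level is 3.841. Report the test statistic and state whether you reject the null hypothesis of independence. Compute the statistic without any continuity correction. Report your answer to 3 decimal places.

7.307; reject H₀

Row totals: 171, 135. Column totals: 149, 157. Grand total N = 306.
Expected counts (row total × column total / N):
  Recovered, Drug: 171×149/306 = 83.2647
  Recovered, Placebo: 171×157/306 = 87.7353
  Not recovered, Drug: 135×149/306 = 65.7353
  Not recovered, Placebo: 135×157/306 = 69.2647
Contributions (O − E)²/E:
  (95 − 83.2647)²/83.2647 = 1.6540
  (76 − 87.7353)²/87.7353 = 1.5697
  (54 − 65.7353)²/65.7353 = 2.0950
  (81 − 69.2647)²/69.2647 = 1.9883
χ² = 1.6540 + 1.5697 + 2.0950 + 1.9883 = 7.307
df = (2−1)(2−1) = 1. Since 7.307 > 3.841, reject the null hypothesis of independence at α = 0.05.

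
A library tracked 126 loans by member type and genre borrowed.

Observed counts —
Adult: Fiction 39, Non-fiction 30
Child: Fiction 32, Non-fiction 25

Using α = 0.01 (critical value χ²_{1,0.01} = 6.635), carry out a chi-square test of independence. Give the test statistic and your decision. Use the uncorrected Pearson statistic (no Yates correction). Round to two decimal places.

Row totals: 69, 57. Column totals: 71, 55. Grand total N = 126.
Expected counts (row total × column total / N):
  Adult, Fiction: 69×71/126 = 38.881
  Adult, Non-fiction: 69×55/126 = 30.119
  Child, Fiction: 57×71/126 = 32.119
  Child, Non-fiction: 57×55/126 = 24.881
Contributions (O − E)²/E:
  (39 − 38.881)²/38.881 = 0.0004
  (30 − 30.119)²/30.119 = 0.0005
  (32 − 32.119)²/32.119 = 0.0004
  (25 − 24.881)²/24.881 = 0.0006
χ² = 0.0004 + 0.0005 + 0.0004 + 0.0006 = 0.00
df = (2−1)(2−1) = 1. Since 0.00 < 6.635, fail to reject the null hypothesis of independence at α = 0.01.

0.00; fail to reject H₀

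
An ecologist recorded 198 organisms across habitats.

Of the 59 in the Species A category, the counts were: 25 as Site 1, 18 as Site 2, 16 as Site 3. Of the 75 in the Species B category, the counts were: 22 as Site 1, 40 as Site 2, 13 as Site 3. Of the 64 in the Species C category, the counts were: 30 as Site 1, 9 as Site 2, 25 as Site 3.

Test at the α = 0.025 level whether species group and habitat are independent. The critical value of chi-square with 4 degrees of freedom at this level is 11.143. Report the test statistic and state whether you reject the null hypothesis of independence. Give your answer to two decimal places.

24.99; reject H₀

Row totals: 59, 75, 64. Column totals: 77, 67, 54. Grand total N = 198.
Expected counts (row total × column total / N):
  Species A, Site 1: 59×77/198 = 22.944
  Species A, Site 2: 59×67/198 = 19.965
  Species A, Site 3: 59×54/198 = 16.091
  Species B, Site 1: 75×77/198 = 29.167
  Species B, Site 2: 75×67/198 = 25.379
  Species B, Site 3: 75×54/198 = 20.455
  Species C, Site 1: 64×77/198 = 24.889
  Species C, Site 2: 64×67/198 = 21.657
  Species C, Site 3: 64×54/198 = 17.455
Contributions (O − E)²/E:
  (25 − 22.944)²/22.944 = 0.1842
  (18 − 19.965)²/19.965 = 0.1934
  (16 − 16.091)²/16.091 = 0.0005
  (22 − 29.167)²/29.167 = 1.7611
  (40 − 25.379)²/25.379 = 8.4232
  (13 − 20.455)²/20.455 = 2.7170
  (30 − 24.889)²/24.889 = 1.0496
  (9 − 21.657)²/21.657 = 7.3971
  (25 − 17.455)²/17.455 = 3.2614
χ² = 0.1842 + 0.1934 + 0.0005 + 1.7611 + 8.4232 + 2.7170 + 1.0496 + 7.3971 + 3.2614 = 24.99
df = (3−1)(3−1) = 4. Since 24.99 > 11.143, reject the null hypothesis of independence at α = 0.025.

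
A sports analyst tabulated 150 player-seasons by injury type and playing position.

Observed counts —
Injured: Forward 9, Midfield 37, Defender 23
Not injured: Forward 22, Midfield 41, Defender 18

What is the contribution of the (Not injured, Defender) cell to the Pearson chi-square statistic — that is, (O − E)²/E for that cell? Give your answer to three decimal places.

0.774

Row total (Not injured) = 81; column total (Defender) = 41; N = 150.
Expected count E = 81 × 41 / 150 = 22.1400.
Contribution = (O − E)²/E = (18 − 22.1400)² / 22.1400 = 0.774.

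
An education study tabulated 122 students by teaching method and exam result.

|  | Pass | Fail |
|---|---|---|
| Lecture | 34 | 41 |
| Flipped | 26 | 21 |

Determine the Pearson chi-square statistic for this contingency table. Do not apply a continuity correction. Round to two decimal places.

Row totals: 75, 47. Column totals: 60, 62. Grand total N = 122.
Expected counts (row total × column total / N):
  Lecture, Pass: 75×60/122 = 36.885
  Lecture, Fail: 75×62/122 = 38.115
  Flipped, Pass: 47×60/122 = 23.115
  Flipped, Fail: 47×62/122 = 23.885
Contributions (O − E)²/E:
  (34 − 36.885)²/36.885 = 0.2257
  (41 − 38.115)²/38.115 = 0.2184
  (26 − 23.115)²/23.115 = 0.3601
  (21 − 23.885)²/23.885 = 0.3485
χ² = 0.2257 + 0.2184 + 0.3601 + 0.3485 = 1.15

1.15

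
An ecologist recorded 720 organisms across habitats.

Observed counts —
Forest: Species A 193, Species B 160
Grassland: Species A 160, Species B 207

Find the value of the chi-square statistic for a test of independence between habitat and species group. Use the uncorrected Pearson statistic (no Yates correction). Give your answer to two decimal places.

8.84

Row totals: 353, 367. Column totals: 353, 367. Grand total N = 720.
Expected counts (row total × column total / N):
  Forest, Species A: 353×353/720 = 173.068
  Forest, Species B: 353×367/720 = 179.932
  Grassland, Species A: 367×353/720 = 179.932
  Grassland, Species B: 367×367/720 = 187.068
Contributions (O − E)²/E:
  (193 − 173.068)²/173.068 = 2.2955
  (160 − 179.932)²/179.932 = 2.2080
  (160 − 179.932)²/179.932 = 2.2080
  (207 − 187.068)²/187.068 = 2.1237
χ² = 2.2955 + 2.2080 + 2.2080 + 2.1237 = 8.84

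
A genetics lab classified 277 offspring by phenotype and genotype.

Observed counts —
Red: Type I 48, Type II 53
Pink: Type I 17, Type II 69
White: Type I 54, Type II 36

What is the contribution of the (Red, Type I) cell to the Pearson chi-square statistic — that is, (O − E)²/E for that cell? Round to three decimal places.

0.490

Row total (Red) = 101; column total (Type I) = 119; N = 277.
Expected count E = 101 × 119 / 277 = 43.3899.
Contribution = (O − E)²/E = (48 − 43.3899)² / 43.3899 = 0.490.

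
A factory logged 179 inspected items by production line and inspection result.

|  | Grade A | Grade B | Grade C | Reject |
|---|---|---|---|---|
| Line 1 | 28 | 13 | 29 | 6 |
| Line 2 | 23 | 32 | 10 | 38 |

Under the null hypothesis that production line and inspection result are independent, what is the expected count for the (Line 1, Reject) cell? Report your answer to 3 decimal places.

Row total (Line 1) = 76; column total (Reject) = 44; grand total N = 179.
Expected count = (row total × column total) / N = 76 × 44 / 179 = 18.682.

18.682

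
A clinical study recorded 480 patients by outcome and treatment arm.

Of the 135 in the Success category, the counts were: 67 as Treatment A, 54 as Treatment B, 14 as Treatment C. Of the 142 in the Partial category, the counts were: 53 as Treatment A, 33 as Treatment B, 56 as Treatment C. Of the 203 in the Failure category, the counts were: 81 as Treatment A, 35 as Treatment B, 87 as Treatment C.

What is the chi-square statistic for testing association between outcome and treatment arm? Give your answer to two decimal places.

Row totals: 135, 142, 203. Column totals: 201, 122, 157. Grand total N = 480.
Expected counts (row total × column total / N):
  Success, Treatment A: 135×201/480 = 56.53125
  Success, Treatment B: 135×122/480 = 34.31250
  Success, Treatment C: 135×157/480 = 44.15625
  Partial, Treatment A: 142×201/480 = 59.46250
  Partial, Treatment B: 142×122/480 = 36.09167
  Partial, Treatment C: 142×157/480 = 46.44583
  Failure, Treatment A: 203×201/480 = 85.00625
  Failure, Treatment B: 203×122/480 = 51.59583
  Failure, Treatment C: 203×157/480 = 66.39792
Contributions (O − E)²/E:
  (67 − 56.53125)²/56.53125 = 1.9387
  (54 − 34.31250)²/34.31250 = 11.2961
  (14 − 44.15625)²/44.15625 = 20.5950
  (53 − 59.46250)²/59.46250 = 0.7024
  (33 − 36.09167)²/36.09167 = 0.2648
  (56 − 46.44583)²/46.44583 = 1.9653
  (81 − 85.00625)²/85.00625 = 0.1888
  (35 − 51.59583)²/51.59583 = 5.3381
  (87 − 66.39792)²/66.39792 = 6.3925
χ² = 1.9387 + 11.2961 + 20.5950 + 0.7024 + 0.2648 + 1.9653 + 0.1888 + 5.3381 + 6.3925 = 48.68

48.68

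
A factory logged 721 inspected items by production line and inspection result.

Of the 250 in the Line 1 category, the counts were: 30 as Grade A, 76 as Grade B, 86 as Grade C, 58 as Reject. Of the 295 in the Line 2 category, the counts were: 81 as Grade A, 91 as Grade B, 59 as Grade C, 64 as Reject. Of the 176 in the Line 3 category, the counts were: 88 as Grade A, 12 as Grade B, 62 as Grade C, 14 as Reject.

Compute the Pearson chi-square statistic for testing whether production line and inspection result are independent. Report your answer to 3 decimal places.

Row totals: 250, 295, 176. Column totals: 199, 179, 207, 136. Grand total N = 721.
Expected counts (row total × column total / N):
  Line 1, Grade A: 250×199/721 = 69.0014
  Line 1, Grade B: 250×179/721 = 62.0666
  Line 1, Grade C: 250×207/721 = 71.7753
  Line 1, Reject: 250×136/721 = 47.1567
  Line 2, Grade A: 295×199/721 = 81.4216
  Line 2, Grade B: 295×179/721 = 73.2386
  Line 2, Grade C: 295×207/721 = 84.6949
  Line 2, Reject: 295×136/721 = 55.6449
  Line 3, Grade A: 176×199/721 = 48.5770
  Line 3, Grade B: 176×179/721 = 43.6949
  Line 3, Grade C: 176×207/721 = 50.5298
  Line 3, Reject: 176×136/721 = 33.1983
Contributions (O − E)²/E:
  (30 − 69.0014)²/69.0014 = 22.0446
  (76 − 62.0666)²/62.0666 = 3.1279
  (86 − 71.7753)²/71.7753 = 2.8191
  (58 − 47.1567)²/47.1567 = 2.4933
  (81 − 81.4216)²/81.4216 = 0.0022
  (91 − 73.2386)²/73.2386 = 4.3074
  (59 − 84.6949)²/84.6949 = 7.7954
  (64 − 55.6449)²/55.6449 = 1.2545
  (88 − 48.5770)²/48.5770 = 31.9940
  (12 − 43.6949)²/43.6949 = 22.9905
  (62 − 50.5298)²/50.5298 = 2.6037
  (14 − 33.1983)²/33.1983 = 11.1022
χ² = 22.0446 + 3.1279 + 2.8191 + 2.4933 + 0.0022 + 4.3074 + 7.7954 + 1.2545 + 31.9940 + 22.9905 + 2.6037 + 11.1022 = 112.535

112.535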